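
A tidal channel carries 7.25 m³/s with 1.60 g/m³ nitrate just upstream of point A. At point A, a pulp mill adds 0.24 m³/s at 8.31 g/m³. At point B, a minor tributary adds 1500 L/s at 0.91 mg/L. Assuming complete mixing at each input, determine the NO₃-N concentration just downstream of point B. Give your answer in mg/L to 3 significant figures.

1.66 mg/L

After input A: C = (7.25·1.6 + 0.24·8.31) / 7.49 = 1.815 mg/L.
1500 L/s = 1.5 m³/s.
After input B: C = (7.49·1.815 + 1.5·0.91) / 8.99 = 1.664 mg/L.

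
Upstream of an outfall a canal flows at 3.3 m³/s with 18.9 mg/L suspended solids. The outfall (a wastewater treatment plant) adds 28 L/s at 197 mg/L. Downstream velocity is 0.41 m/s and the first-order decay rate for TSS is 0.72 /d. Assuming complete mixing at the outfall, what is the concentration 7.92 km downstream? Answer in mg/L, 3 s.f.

28 L/s = 0.028 m³/s.
After complete mixing, C₀ = (0.028·197 + 3.3·18.9) / 3.328 = 20.4 mg/L.
Travel time t = 7920 m / 0.41 m/s = 1.932e+04 s = 0.2236 d.
C = 20.4·exp(−0.72·0.2236) = 20.4·0.8513 = 17.37 mg/L.

17.4 mg/L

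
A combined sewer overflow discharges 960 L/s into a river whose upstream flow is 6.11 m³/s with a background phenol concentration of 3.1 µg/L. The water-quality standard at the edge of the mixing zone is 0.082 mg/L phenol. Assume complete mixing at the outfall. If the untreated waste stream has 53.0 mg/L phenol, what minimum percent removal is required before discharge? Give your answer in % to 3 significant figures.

98.9 %

960 L/s = 0.96 m³/s.
3.1 µg/L = 0.0031 mg/L.
Mass balance: 0.082·7.07 = 0.96·Cₑ + 6.11·0.0031.
Cₑ = (0.5797 − 0.01894) / 0.96 = 0.5842 mg/L.
Required removal = 1 − 0.5842/53.0 = 98.9 %.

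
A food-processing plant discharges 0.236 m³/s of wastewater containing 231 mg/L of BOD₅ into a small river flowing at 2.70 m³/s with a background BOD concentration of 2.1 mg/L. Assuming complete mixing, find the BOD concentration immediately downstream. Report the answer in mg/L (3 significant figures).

Conservation of mass across the mixing zone: C = (0.236·231 + 2.7·2.1) / (0.236 + 2.7) = 60.19/2.936 = 20.5 mg/L.

20.5 mg/L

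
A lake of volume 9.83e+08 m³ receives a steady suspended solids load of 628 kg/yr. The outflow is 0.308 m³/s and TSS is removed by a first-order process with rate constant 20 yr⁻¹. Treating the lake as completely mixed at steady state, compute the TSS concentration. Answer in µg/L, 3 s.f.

0.0319 µg/L

Outflow Q = 0.308 m³/s × 3.156e+07 s/yr = 9.72e+06 m³/yr.
Steady-state CSTR mass balance: W = Q·C + k·V·C, so C = W/(Q + kV).
Q + kV = 9.72e+06 + 20·9.83e+08 = 1.967e+10 m³/yr.
C = 628/1.967e+10 = 3.193e-08 kg/m³ = 3.193e-05 mg/L = 0.03193 µg/L.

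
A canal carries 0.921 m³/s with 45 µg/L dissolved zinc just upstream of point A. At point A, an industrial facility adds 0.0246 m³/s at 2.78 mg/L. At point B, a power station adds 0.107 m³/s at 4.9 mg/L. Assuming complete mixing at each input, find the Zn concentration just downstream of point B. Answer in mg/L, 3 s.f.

0.602 mg/L

45 µg/L = 0.045 mg/L.
After input A: C = (0.921·0.045 + 0.0246·2.78) / 0.9456 = 0.1162 mg/L.
After input B: C = (0.9456·0.1162 + 0.107·4.9) / 1.053 = 0.6024 mg/L.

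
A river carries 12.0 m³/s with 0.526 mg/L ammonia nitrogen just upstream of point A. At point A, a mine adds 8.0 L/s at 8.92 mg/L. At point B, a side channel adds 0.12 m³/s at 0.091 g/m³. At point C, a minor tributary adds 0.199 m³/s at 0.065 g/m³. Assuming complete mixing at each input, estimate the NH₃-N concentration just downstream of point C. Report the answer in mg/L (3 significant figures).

0.520 mg/L

8.0 L/s = 0.008 m³/s.
After input A: C = (12·0.526 + 0.008·8.92) / 12.01 = 0.5316 mg/L.
After input B: C = (12.01·0.5316 + 0.12·0.091) / 12.13 = 0.5272 mg/L.
After input C: C = (12.13·0.5272 + 0.199·0.065) / 12.33 = 0.5198 mg/L.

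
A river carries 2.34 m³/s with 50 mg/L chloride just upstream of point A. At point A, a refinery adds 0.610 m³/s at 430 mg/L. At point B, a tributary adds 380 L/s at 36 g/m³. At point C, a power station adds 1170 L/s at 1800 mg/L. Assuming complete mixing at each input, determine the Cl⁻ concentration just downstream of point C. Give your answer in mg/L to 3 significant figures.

After input A: C = (2.34·50 + 0.61·430) / 2.95 = 128.6 mg/L.
380 L/s = 0.38 m³/s.
After input B: C = (2.95·128.6 + 0.38·36) / 3.33 = 118 mg/L.
1170 L/s = 1.17 m³/s.
After input C: C = (3.33·118 + 1.17·1800) / 4.5 = 555.3 mg/L.

555 mg/L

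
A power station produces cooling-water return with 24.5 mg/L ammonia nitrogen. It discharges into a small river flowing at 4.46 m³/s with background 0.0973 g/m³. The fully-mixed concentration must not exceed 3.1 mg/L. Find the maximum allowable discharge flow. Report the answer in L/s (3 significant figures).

Mass balance at complete mixing: C_std·(Q_w + Q_r) = Q_w·C_e + Q_r·C_b.
Rearranging, Q_w = Q_r·(C_std − C_b)/(C_e − C_std) = 4.46·(3.1 − 0.0973) / (24.5 − 3.1) = 0.6258 m³/s.
= 625.8 L/s.

626 L/s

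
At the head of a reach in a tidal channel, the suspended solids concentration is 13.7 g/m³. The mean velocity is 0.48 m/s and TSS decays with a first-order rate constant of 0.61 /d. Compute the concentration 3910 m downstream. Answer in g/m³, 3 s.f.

12.9 g/m³

Travel time t = 3910 m / 0.48 m/s = 3910/0.48 = 8146 s = 0.09428 d.
First-order decay: C = 13.7·exp(−0.61·0.09428) = 13.7·0.9441 = 12.93 g/m³.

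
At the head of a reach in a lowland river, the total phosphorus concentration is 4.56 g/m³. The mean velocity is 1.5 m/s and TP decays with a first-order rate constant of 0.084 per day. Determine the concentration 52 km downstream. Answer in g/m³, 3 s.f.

Travel time t = 52 km / 1.5 m/s = 5.2e+04/1.5 = 3.467e+04 s = 0.4012 d.
First-order decay: C = 4.56·exp(−0.084·0.4012) = 4.56·0.9669 = 4.409 g/m³.

4.41 g/m³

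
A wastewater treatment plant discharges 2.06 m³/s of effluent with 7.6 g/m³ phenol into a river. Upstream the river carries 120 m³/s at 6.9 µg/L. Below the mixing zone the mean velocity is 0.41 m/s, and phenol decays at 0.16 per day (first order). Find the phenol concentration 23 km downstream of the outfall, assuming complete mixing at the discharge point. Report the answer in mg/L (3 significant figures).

6.9 µg/L = 0.0069 mg/L.
After complete mixing, C₀ = (2.06·7.6 + 120·0.0069) / 122.1 = 0.135 mg/L.
Travel time t = 2.3e+04 m / 0.41 m/s = 5.61e+04 s = 0.6493 d.
C = 0.135·exp(−0.16·0.6493) = 0.135·0.9013 = 0.1217 mg/L.

0.122 mg/L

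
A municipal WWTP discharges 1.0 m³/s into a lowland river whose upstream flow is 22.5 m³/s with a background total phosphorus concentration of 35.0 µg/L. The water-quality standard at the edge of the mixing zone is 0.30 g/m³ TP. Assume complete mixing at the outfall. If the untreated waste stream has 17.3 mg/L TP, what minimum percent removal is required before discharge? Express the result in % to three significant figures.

35.0 µg/L = 0.035 mg/L.
Mass balance: 0.3·23.5 = 1·Cₑ + 22.5·0.035.
Cₑ = (7.05 − 0.7875) / 1 = 6.262 mg/L.
Required removal = 1 − 6.262/17.3 = 63.8 %.

63.8 %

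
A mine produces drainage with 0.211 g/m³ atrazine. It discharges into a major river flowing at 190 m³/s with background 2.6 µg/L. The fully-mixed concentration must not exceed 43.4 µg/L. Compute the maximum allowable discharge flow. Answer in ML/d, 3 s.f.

2.6 µg/L = 0.0026 mg/L.
43.4 µg/L = 0.0434 mg/L.
Mass balance at complete mixing: C_std·(Q_w + Q_r) = Q_w·C_e + Q_r·C_b.
Rearranging, Q_w = Q_r·(C_std − C_b)/(C_e − C_std) = 190·(0.0434 − 0.0026) / (0.211 − 0.0434) = 46.25 m³/s.
= 3996 ML/d.

4000 ML/d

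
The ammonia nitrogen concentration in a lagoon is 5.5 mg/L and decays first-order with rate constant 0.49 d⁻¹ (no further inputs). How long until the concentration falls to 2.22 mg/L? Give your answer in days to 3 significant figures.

1.85 d

t = ln(C₀/C)/k = ln(5.5/2.22)/0.49 = 0.9072/0.49 = 1.852 d.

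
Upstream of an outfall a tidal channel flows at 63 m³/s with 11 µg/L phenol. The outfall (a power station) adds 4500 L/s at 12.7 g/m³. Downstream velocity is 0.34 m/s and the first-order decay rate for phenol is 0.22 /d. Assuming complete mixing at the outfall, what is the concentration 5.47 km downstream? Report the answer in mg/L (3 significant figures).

0.823 mg/L

4500 L/s = 4.5 m³/s.
11 µg/L = 0.011 mg/L.
After complete mixing, C₀ = (4.5·12.7 + 63·0.011) / 67.5 = 0.8569 mg/L.
Travel time t = 5470 m / 0.34 m/s = 1.609e+04 s = 0.1862 d.
C = 0.8569·exp(−0.22·0.1862) = 0.8569·0.9599 = 0.8225 mg/L.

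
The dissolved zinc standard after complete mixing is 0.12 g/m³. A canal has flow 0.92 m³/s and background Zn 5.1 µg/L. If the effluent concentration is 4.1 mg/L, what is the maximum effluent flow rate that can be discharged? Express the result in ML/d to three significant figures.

5.1 µg/L = 0.0051 mg/L.
Mass balance at complete mixing: C_std·(Q_w + Q_r) = Q_w·C_e + Q_r·C_b.
Rearranging, Q_w = Q_r·(C_std − C_b)/(C_e − C_std) = 0.92·(0.12 − 0.0051) / (4.1 − 0.12) = 0.02656 m³/s.
= 2.295 ML/d.

2.29 ML/d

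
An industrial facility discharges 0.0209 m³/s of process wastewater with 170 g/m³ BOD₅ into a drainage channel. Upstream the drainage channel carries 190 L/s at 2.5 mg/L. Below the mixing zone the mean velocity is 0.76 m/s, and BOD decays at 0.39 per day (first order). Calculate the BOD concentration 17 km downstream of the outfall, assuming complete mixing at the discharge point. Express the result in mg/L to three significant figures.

17.3 mg/L

190 L/s = 0.19 m³/s.
After complete mixing, C₀ = (0.0209·170 + 0.19·2.5) / 0.2109 = 19.1 mg/L.
Travel time t = 1.7e+04 m / 0.76 m/s = 2.237e+04 s = 0.2589 d.
C = 19.1·exp(−0.39·0.2589) = 19.1·0.904 = 17.26 mg/L.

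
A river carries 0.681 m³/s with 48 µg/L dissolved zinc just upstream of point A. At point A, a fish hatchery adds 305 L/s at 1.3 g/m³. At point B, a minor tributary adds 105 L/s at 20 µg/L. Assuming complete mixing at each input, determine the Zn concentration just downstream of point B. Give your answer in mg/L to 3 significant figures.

0.395 mg/L

48 µg/L = 0.048 mg/L.
305 L/s = 0.305 m³/s.
After input A: C = (0.681·0.048 + 0.305·1.3) / 0.986 = 0.4353 mg/L.
105 L/s = 0.105 m³/s.
20 µg/L = 0.02 mg/L.
After input B: C = (0.986·0.4353 + 0.105·0.02) / 1.091 = 0.3953 mg/L.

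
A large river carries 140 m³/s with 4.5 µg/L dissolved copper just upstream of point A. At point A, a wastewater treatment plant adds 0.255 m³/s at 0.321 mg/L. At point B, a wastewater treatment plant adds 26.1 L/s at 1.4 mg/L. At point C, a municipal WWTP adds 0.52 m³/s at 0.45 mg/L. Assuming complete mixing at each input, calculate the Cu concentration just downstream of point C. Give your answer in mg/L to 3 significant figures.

0.00698 mg/L

4.5 µg/L = 0.0045 mg/L.
After input A: C = (140·0.0045 + 0.255·0.321) / 140.3 = 0.005075 mg/L.
26.1 L/s = 0.0261 m³/s.
After input B: C = (140.3·0.005075 + 0.0261·1.4) / 140.3 = 0.005335 mg/L.
After input C: C = (140.3·0.005335 + 0.52·0.45) / 140.8 = 0.006977 mg/L.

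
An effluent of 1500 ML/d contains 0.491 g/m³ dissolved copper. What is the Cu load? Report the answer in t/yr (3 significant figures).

1500 ML/d = 17.36 m³/s.
Mass flux = Q·C = 17.36 m³/s × 0.491 g/m³ = 8.524 g/s.
= 8.524 g/s × 31.56 = 269 t/yr.

269 t/yr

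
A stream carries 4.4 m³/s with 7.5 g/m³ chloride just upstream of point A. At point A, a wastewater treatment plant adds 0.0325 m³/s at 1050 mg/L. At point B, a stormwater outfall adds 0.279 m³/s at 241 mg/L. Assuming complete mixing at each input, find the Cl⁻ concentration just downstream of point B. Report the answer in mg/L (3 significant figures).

After input A: C = (4.4·7.5 + 0.0325·1050) / 4.433 = 15.14 mg/L.
After input B: C = (4.433·15.14 + 0.279·241) / 4.712 = 28.52 mg/L.

28.5 mg/L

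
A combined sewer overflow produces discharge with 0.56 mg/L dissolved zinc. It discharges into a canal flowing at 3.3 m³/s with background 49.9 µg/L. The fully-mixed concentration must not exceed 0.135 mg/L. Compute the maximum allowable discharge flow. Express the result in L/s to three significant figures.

661 L/s

49.9 µg/L = 0.0499 mg/L.
Mass balance at complete mixing: C_std·(Q_w + Q_r) = Q_w·C_e + Q_r·C_b.
Rearranging, Q_w = Q_r·(C_std − C_b)/(C_e − C_std) = 3.3·(0.135 − 0.0499) / (0.56 − 0.135) = 0.6608 m³/s.
= 660.8 L/s.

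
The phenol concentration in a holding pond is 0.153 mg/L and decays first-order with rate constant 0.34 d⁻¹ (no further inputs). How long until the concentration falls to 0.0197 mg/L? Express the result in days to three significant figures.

6.03 d

t = ln(C₀/C)/k = ln(0.153/0.0197)/0.34 = 2.05/0.34 = 6.029 d.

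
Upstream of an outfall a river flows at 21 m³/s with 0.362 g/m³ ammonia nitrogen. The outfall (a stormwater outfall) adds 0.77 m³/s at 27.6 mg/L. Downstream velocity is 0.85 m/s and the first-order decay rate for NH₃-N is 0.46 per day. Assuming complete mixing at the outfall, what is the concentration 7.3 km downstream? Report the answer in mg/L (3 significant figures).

1.27 mg/L

After complete mixing, C₀ = (0.77·27.6 + 21·0.362) / 21.77 = 1.325 mg/L.
Travel time t = 7300 m / 0.85 m/s = 8588 s = 0.0994 d.
C = 1.325·exp(−0.46·0.0994) = 1.325·0.9553 = 1.266 mg/L.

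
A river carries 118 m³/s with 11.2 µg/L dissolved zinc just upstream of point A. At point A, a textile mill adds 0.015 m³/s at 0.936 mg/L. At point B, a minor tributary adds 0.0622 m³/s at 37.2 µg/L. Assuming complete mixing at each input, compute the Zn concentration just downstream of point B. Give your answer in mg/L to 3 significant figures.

0.0113 mg/L

11.2 µg/L = 0.0112 mg/L.
After input A: C = (118·0.0112 + 0.015·0.936) / 118 = 0.01132 mg/L.
37.2 µg/L = 0.0372 mg/L.
After input B: C = (118·0.01132 + 0.0622·0.0372) / 118.1 = 0.01133 mg/L.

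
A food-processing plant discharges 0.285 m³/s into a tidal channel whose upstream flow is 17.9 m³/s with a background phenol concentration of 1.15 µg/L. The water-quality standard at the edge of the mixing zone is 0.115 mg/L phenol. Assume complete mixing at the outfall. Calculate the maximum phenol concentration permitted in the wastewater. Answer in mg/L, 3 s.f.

7.27 mg/L

1.15 µg/L = 0.00115 mg/L.
Mass balance: 0.115·18.18 = 0.285·Cₑ + 17.9·0.00115.
Cₑ = (2.091 − 0.02058) / 0.285 = 7.266 mg/L.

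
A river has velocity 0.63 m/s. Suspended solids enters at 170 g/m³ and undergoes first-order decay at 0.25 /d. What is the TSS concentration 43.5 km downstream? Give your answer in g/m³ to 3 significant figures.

139 g/m³

Travel time t = 43.5 km / 0.63 m/s = 4.35e+04/0.63 = 6.905e+04 s = 0.7992 d.
First-order decay: C = 170·exp(−0.25·0.7992) = 170·0.8189 = 139.2 g/m³.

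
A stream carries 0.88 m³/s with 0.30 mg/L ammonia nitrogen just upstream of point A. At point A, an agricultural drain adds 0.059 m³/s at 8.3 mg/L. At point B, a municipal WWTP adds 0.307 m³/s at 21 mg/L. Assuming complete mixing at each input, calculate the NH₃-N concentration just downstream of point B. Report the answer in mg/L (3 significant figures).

5.78 mg/L

After input A: C = (0.88·0.3 + 0.059·8.3) / 0.939 = 0.8027 mg/L.
After input B: C = (0.939·0.8027 + 0.307·21) / 1.246 = 5.779 mg/L.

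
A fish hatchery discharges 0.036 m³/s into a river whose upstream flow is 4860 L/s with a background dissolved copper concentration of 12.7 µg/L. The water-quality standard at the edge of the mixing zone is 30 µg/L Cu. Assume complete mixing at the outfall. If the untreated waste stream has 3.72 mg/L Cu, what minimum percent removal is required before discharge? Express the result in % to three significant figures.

36.4 %

4860 L/s = 4.86 m³/s.
12.7 µg/L = 0.0127 mg/L.
30 µg/L = 0.03 mg/L.
Mass balance: 0.03·4.896 = 0.036·Cₑ + 4.86·0.0127.
Cₑ = (0.1469 − 0.06172) / 0.036 = 2.365 mg/L.
Required removal = 1 − 2.365/3.72 = 36.41 %.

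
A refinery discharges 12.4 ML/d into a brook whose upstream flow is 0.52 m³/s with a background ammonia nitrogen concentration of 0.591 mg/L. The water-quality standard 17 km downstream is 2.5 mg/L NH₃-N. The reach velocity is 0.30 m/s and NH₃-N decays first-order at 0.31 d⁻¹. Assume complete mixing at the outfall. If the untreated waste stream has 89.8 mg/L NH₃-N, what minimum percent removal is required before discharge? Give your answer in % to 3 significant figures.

12.4 ML/d = 0.1435 m³/s.
Travel time to the compliance point: t = 1.7e+04/0.30 = 5.667e+04 s = 0.6559 d; decay factor exp(−0.31·0.6559) = 0.816.
So the concentration just after mixing may be at most 2.5/0.816 = 3.064 mg/L.
Mass balance: 3.064·0.6635 = 0.1435·Cₑ + 0.52·0.591.
Cₑ = (2.033 − 0.3073) / 0.1435 = 12.02 mg/L.
Required removal = 1 − 12.02/89.8 = 86.61 %.

86.6 %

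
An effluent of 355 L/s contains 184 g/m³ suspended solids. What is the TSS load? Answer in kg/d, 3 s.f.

355 L/s = 0.355 m³/s.
Mass flux = Q·C = 0.355 m³/s × 184 g/m³ = 65.32 g/s.
= 65.32 g/s × 86.4 = 5644 kg/d.

5640 kg/d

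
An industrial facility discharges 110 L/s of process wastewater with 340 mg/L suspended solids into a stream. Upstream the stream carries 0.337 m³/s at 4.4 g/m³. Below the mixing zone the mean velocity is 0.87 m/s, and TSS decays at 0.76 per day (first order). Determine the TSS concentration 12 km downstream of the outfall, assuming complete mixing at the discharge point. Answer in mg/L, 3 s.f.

77.0 mg/L

110 L/s = 0.11 m³/s.
After complete mixing, C₀ = (0.11·340 + 0.337·4.4) / 0.447 = 86.99 mg/L.
Travel time t = 1.2e+04 m / 0.87 m/s = 1.379e+04 s = 0.1596 d.
C = 86.99·exp(−0.76·0.1596) = 86.99·0.8857 = 77.05 mg/L.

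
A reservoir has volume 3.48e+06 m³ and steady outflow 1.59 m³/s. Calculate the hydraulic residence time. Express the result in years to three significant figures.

Q = 1.59 m³/s × 3.156e+07 s/yr = 5.018e+07 m³/yr.
Hydraulic residence time τ = V/Q = 3.48e+06/5.018e+07 = 0.06936 yr.

0.0694 yr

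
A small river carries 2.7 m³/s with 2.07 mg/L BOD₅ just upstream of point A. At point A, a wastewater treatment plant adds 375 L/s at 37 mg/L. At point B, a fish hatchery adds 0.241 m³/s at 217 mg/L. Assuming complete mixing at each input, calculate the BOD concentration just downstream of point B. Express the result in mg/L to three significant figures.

21.6 mg/L

375 L/s = 0.375 m³/s.
After input A: C = (2.7·2.07 + 0.375·37) / 3.075 = 6.33 mg/L.
After input B: C = (3.075·6.33 + 0.241·217) / 3.316 = 21.64 mg/L.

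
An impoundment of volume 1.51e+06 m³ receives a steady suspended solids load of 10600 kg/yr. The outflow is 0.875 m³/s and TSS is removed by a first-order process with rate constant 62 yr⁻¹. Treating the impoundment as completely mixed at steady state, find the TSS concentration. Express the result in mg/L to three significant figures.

Outflow Q = 0.875 m³/s × 3.156e+07 s/yr = 2.761e+07 m³/yr.
Steady-state CSTR mass balance: W = Q·C + k·V·C, so C = W/(Q + kV).
Q + kV = 2.761e+07 + 62·1.51e+06 = 1.212e+08 m³/yr.
C = 10600/1.212e+08 = 8.744e-05 kg/m³ = 0.08744 mg/L.

0.0874 mg/L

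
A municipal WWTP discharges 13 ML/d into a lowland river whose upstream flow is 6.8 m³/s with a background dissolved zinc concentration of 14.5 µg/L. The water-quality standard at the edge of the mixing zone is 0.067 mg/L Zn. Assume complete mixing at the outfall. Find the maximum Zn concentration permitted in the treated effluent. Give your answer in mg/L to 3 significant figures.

2.44 mg/L

13 ML/d = 0.1505 m³/s.
14.5 µg/L = 0.0145 mg/L.
Mass balance: 0.067·6.95 = 0.1505·Cₑ + 6.8·0.0145.
Cₑ = (0.4657 − 0.0986) / 0.1505 = 2.44 mg/L.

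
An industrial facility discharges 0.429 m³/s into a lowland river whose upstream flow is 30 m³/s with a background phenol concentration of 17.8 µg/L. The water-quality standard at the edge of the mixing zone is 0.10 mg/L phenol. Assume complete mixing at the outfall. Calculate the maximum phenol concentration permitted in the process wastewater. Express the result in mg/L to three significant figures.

5.85 mg/L

17.8 µg/L = 0.0178 mg/L.
Mass balance: 0.1·30.43 = 0.429·Cₑ + 30·0.0178.
Cₑ = (3.043 − 0.534) / 0.429 = 5.848 mg/L.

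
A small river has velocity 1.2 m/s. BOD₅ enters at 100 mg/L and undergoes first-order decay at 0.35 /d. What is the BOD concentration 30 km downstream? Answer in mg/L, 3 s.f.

Travel time t = 30 km / 1.2 m/s = 3e+04/1.2 = 2.5e+04 s = 0.2894 d.
First-order decay: C = 100·exp(−0.35·0.2894) = 100·0.9037 = 90.37 mg/L.

90.4 mg/L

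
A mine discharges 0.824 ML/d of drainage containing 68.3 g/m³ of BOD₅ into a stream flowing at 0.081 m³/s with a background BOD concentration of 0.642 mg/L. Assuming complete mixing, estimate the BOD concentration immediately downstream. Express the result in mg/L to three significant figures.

0.824 ML/d = 0.009537 m³/s.
By mass balance at complete mixing, C = (0.009537·68.3 + 0.081·0.642) / (0.009537 + 0.081) = 0.7034/0.09054 = 7.769 mg/L.

7.77 mg/L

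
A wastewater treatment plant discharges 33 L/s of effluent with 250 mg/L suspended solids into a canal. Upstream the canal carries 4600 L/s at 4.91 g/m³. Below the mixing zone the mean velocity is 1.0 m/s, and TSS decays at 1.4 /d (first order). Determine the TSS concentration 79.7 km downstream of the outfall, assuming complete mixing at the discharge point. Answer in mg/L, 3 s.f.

33 L/s = 0.033 m³/s.
4600 L/s = 4.6 m³/s.
After complete mixing, C₀ = (0.033·250 + 4.6·4.91) / 4.633 = 6.656 mg/L.
Travel time t = 7.97e+04 m / 1.0 m/s = 7.97e+04 s = 0.9225 d.
C = 6.656·exp(−1.4·0.9225) = 6.656·0.2749 = 1.83 mg/L.

1.83 mg/L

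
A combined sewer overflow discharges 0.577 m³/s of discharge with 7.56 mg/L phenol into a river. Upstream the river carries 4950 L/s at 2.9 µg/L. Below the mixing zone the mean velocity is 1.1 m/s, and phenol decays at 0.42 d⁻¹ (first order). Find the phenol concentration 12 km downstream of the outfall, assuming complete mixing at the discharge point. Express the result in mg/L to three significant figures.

0.751 mg/L

4950 L/s = 4.95 m³/s.
2.9 µg/L = 0.0029 mg/L.
After complete mixing, C₀ = (0.577·7.56 + 4.95·0.0029) / 5.527 = 0.7918 mg/L.
Travel time t = 1.2e+04 m / 1.1 m/s = 1.091e+04 s = 0.1263 d.
C = 0.7918·exp(−0.42·0.1263) = 0.7918·0.9484 = 0.7509 mg/L.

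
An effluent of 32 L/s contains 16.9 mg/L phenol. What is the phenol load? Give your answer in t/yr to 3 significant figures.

32 L/s = 0.032 m³/s.
Mass flux = Q·C = 0.032 m³/s × 16.9 g/m³ = 0.5408 g/s.
= 0.5408 g/s × 31.56 = 17.07 t/yr.

17.1 t/yr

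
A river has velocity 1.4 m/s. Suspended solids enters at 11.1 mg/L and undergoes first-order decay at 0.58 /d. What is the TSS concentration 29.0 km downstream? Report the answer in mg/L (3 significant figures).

Travel time t = 29.0 km / 1.4 m/s = 2.9e+04/1.4 = 2.071e+04 s = 0.2397 d.
First-order decay: C = 11.1·exp(−0.58·0.2397) = 11.1·0.8702 = 9.659 mg/L.

9.66 mg/L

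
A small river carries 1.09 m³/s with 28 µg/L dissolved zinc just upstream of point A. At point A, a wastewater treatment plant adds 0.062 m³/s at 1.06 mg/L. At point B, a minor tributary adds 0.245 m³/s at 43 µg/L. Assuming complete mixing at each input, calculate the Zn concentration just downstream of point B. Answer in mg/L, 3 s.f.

28 µg/L = 0.028 mg/L.
After input A: C = (1.09·0.028 + 0.062·1.06) / 1.152 = 0.08354 mg/L.
43 µg/L = 0.043 mg/L.
After input B: C = (1.152·0.08354 + 0.245·0.043) / 1.397 = 0.07643 mg/L.

0.0764 mg/L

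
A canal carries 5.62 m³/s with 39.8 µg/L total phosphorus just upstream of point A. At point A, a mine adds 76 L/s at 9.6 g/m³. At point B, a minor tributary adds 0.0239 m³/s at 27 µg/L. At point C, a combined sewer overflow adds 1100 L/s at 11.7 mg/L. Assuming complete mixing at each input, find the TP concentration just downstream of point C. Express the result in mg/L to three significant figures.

39.8 µg/L = 0.0398 mg/L.
76 L/s = 0.076 m³/s.
After input A: C = (5.62·0.0398 + 0.076·9.6) / 5.696 = 0.1674 mg/L.
27 µg/L = 0.027 mg/L.
After input B: C = (5.696·0.1674 + 0.0239·0.027) / 5.72 = 0.1668 mg/L.
1100 L/s = 1.1 m³/s.
After input C: C = (5.72·0.1668 + 1.1·11.7) / 6.82 = 2.027 mg/L.

2.03 mg/L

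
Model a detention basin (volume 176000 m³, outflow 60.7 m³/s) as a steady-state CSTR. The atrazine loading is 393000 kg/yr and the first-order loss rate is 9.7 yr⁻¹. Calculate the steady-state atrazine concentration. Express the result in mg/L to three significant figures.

Outflow Q = 60.7 m³/s × 3.156e+07 s/yr = 1.916e+09 m³/yr.
Steady-state CSTR mass balance: W = Q·C + k·V·C, so C = W/(Q + kV).
Q + kV = 1.916e+09 + 9.7·176000 = 1.917e+09 m³/yr.
C = 393000/1.917e+09 = 0.000205 kg/m³ = 0.205 mg/L.

0.205 mg/L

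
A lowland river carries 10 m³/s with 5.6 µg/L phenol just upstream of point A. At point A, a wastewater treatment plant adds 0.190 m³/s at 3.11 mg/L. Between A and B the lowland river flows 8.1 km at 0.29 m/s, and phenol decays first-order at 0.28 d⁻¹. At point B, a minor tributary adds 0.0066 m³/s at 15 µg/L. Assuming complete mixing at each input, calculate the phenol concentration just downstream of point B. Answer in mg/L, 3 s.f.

0.0580 mg/L

5.6 µg/L = 0.0056 mg/L.
After input A: C = (10·0.0056 + 0.19·3.11) / 10.19 = 0.06348 mg/L.
Over the 8.1 km reach to input B (t = 2.793e+04 s = 0.3233 d), decay gives C = 0.06348·exp(−0.28·0.3233) = 0.05799 mg/L.
15 µg/L = 0.015 mg/L.
After input B: C = (10.19·0.05799 + 0.0066·0.015) / 10.2 = 0.05796 mg/L.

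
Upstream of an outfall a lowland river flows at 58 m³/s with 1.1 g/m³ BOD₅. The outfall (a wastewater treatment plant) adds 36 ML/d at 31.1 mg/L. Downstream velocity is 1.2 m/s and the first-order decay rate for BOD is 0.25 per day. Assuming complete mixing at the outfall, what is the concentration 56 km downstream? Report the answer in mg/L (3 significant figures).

36 ML/d = 0.4167 m³/s.
After complete mixing, C₀ = (0.4167·31.1 + 58·1.1) / 58.42 = 1.314 mg/L.
Travel time t = 5.6e+04 m / 1.2 m/s = 4.667e+04 s = 0.5401 d.
C = 1.314·exp(−0.25·0.5401) = 1.314·0.8737 = 1.148 mg/L.

1.15 mg/L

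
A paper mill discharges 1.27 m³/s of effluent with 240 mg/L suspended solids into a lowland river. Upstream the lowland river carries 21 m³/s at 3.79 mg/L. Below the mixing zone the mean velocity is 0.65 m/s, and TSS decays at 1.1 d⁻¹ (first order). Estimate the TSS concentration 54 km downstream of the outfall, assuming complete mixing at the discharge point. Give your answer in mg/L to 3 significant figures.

5.99 mg/L

After complete mixing, C₀ = (1.27·240 + 21·3.79) / 22.27 = 17.26 mg/L.
Travel time t = 5.4e+04 m / 0.65 m/s = 8.308e+04 s = 0.9615 d.
C = 17.26·exp(−1.1·0.9615) = 17.26·0.3473 = 5.994 mg/L.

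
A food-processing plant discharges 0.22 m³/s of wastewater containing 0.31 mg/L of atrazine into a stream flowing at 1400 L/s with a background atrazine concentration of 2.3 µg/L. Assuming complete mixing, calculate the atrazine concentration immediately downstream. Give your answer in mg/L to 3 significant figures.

0.0441 mg/L

1400 L/s = 1.4 m³/s.
2.3 µg/L = 0.0023 mg/L.
By mass balance at complete mixing, C = (0.22·0.31 + 1.4·0.0023) / (0.22 + 1.4) = 0.07142/1.62 = 0.04409 mg/L.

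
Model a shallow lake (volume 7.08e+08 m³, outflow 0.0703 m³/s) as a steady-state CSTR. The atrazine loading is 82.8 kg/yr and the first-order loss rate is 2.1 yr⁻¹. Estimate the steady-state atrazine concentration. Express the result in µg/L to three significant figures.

Outflow Q = 0.0703 m³/s × 3.156e+07 s/yr = 2.218e+06 m³/yr.
Steady-state CSTR mass balance: W = Q·C + k·V·C, so C = W/(Q + kV).
Q + kV = 2.218e+06 + 2.1·7.08e+08 = 1.489e+09 m³/yr.
C = 82.8/1.489e+09 = 5.561e-08 kg/m³ = 5.561e-05 mg/L = 0.05561 µg/L.

0.0556 µg/L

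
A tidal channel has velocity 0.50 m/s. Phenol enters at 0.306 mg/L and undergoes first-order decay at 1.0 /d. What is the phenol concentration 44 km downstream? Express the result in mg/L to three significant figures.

Travel time t = 44 km / 0.50 m/s = 4.4e+04/0.50 = 8.8e+04 s = 1.019 d.
First-order decay: C = 0.306·exp(−1.0·1.019) = 0.306·0.3611 = 0.1105 mg/L.

0.111 mg/L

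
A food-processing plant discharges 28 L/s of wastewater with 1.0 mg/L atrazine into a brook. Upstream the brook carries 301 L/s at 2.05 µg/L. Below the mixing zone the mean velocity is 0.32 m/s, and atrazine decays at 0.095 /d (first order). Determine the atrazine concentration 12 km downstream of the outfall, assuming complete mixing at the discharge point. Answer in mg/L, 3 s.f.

0.0835 mg/L

28 L/s = 0.028 m³/s.
301 L/s = 0.301 m³/s.
2.05 µg/L = 0.00205 mg/L.
After complete mixing, C₀ = (0.028·1 + 0.301·0.00205) / 0.329 = 0.08698 mg/L.
Travel time t = 1.2e+04 m / 0.32 m/s = 3.75e+04 s = 0.434 d.
C = 0.08698·exp(−0.095·0.434) = 0.08698·0.9596 = 0.08347 mg/L.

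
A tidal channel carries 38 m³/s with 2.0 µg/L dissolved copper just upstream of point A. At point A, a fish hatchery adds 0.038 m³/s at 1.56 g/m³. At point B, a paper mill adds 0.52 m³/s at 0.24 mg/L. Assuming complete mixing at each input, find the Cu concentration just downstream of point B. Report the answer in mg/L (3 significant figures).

0.00675 mg/L

2.0 µg/L = 0.002 mg/L.
After input A: C = (38·0.002 + 0.038·1.56) / 38.04 = 0.003556 mg/L.
After input B: C = (38.04·0.003556 + 0.52·0.24) / 38.56 = 0.006745 mg/L.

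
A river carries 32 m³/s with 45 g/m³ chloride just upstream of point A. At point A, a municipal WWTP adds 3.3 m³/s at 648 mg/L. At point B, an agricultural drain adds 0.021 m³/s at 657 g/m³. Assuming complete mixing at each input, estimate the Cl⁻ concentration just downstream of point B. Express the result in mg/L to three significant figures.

102 mg/L

After input A: C = (32·45 + 3.3·648) / 35.3 = 101.4 mg/L.
After input B: C = (35.3·101.4 + 0.021·657) / 35.32 = 101.7 mg/L.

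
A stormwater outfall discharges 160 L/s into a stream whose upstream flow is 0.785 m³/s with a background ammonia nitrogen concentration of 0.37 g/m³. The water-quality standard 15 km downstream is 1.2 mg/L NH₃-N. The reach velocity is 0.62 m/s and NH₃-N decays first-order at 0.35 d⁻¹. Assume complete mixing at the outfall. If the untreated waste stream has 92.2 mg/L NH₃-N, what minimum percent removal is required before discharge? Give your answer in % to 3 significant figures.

160 L/s = 0.16 m³/s.
Travel time to the compliance point: t = 1.5e+04/0.62 = 2.419e+04 s = 0.28 d; decay factor exp(−0.35·0.28) = 0.9066.
So the concentration just after mixing may be at most 1.2/0.9066 = 1.324 mg/L.
Mass balance: 1.324·0.945 = 0.16·Cₑ + 0.785·0.37.
Cₑ = (1.251 − 0.2904) / 0.16 = 6.002 mg/L.
Required removal = 1 − 6.002/92.2 = 93.49 %.

93.5 %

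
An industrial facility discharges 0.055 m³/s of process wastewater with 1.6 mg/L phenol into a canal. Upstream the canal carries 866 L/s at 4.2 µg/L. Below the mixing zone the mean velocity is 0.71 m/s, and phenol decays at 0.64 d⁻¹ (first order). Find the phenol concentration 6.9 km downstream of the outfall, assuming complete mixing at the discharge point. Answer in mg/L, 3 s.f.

0.0926 mg/L

866 L/s = 0.866 m³/s.
4.2 µg/L = 0.0042 mg/L.
After complete mixing, C₀ = (0.055·1.6 + 0.866·0.0042) / 0.921 = 0.0995 mg/L.
Travel time t = 6900 m / 0.71 m/s = 9718 s = 0.1125 d.
C = 0.0995·exp(−0.64·0.1125) = 0.0995·0.9305 = 0.09259 mg/L.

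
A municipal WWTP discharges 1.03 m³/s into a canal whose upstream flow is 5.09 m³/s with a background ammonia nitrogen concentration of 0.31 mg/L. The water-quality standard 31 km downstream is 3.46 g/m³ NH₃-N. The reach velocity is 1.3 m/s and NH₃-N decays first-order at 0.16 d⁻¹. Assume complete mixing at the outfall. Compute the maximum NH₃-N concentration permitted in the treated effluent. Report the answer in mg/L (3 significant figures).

Travel time to the compliance point: t = 3.1e+04/1.3 = 2.385e+04 s = 0.276 d; decay factor exp(−0.16·0.276) = 0.9568.
So the concentration just after mixing may be at most 3.46/0.9568 = 3.616 mg/L.
Mass balance: 3.616·6.12 = 1.03·Cₑ + 5.09·0.31.
Cₑ = (22.13 − 1.578) / 1.03 = 19.95 mg/L.

20.0 mg/L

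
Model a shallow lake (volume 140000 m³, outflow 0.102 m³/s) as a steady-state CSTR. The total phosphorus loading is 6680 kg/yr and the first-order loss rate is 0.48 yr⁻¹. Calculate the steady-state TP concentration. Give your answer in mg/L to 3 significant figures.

2.03 mg/L

Outflow Q = 0.102 m³/s × 3.156e+07 s/yr = 3.219e+06 m³/yr.
Steady-state CSTR mass balance: W = Q·C + k·V·C, so C = W/(Q + kV).
Q + kV = 3.219e+06 + 0.48·140000 = 3.286e+06 m³/yr.
C = 6680/3.286e+06 = 0.002033 kg/m³ = 2.033 mg/L.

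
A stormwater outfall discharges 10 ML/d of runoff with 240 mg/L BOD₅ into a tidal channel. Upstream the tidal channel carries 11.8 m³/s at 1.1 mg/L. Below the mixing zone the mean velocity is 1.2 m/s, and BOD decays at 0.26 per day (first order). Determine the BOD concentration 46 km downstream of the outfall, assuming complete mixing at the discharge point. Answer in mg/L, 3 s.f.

10 ML/d = 0.1157 m³/s.
After complete mixing, C₀ = (0.1157·240 + 11.8·1.1) / 11.92 = 3.42 mg/L.
Travel time t = 4.6e+04 m / 1.2 m/s = 3.833e+04 s = 0.4437 d.
C = 3.42·exp(−0.26·0.4437) = 3.42·0.891 = 3.048 mg/L.

3.05 mg/L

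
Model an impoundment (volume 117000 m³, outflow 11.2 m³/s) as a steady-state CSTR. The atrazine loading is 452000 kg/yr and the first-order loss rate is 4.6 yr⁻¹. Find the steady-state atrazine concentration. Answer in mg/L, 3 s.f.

Outflow Q = 11.2 m³/s × 3.156e+07 s/yr = 3.534e+08 m³/yr.
Steady-state CSTR mass balance: W = Q·C + k·V·C, so C = W/(Q + kV).
Q + kV = 3.534e+08 + 4.6·117000 = 3.54e+08 m³/yr.
C = 452000/3.54e+08 = 0.001277 kg/m³ = 1.277 mg/L.

1.28 mg/L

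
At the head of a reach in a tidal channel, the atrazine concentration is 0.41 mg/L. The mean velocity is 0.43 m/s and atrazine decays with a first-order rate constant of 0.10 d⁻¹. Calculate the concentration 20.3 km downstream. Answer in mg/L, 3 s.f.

0.388 mg/L

Travel time t = 20.3 km / 0.43 m/s = 2.03e+04/0.43 = 4.721e+04 s = 0.5464 d.
First-order decay: C = 0.41·exp(−0.10·0.5464) = 0.41·0.9468 = 0.3882 mg/L.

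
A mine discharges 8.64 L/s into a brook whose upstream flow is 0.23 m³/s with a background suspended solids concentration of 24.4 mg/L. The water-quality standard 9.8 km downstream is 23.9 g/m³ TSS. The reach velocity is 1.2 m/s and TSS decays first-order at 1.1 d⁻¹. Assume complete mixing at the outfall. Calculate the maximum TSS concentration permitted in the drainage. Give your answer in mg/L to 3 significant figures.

82.9 mg/L

8.64 L/s = 0.00864 m³/s.
Travel time to the compliance point: t = 9800/1.2 = 8167 s = 0.09452 d; decay factor exp(−1.1·0.09452) = 0.9012.
So the concentration just after mixing may be at most 23.9/0.9012 = 26.52 mg/L.
Mass balance: 26.52·0.2386 = 0.00864·Cₑ + 0.23·24.4.
Cₑ = (6.328 − 5.612) / 0.00864 = 82.92 mg/L.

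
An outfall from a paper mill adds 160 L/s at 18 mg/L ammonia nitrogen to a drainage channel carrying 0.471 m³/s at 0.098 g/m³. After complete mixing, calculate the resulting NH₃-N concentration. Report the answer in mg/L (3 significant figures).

160 L/s = 0.16 m³/s.
Conservation of mass across the mixing zone: C = (0.16·18 + 0.471·0.098) / (0.16 + 0.471) = 2.926/0.631 = 4.637 mg/L.

4.64 mg/L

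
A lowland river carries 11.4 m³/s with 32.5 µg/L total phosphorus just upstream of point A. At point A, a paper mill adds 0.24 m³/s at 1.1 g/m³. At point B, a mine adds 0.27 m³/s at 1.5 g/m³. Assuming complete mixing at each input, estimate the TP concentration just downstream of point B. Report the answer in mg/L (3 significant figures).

32.5 µg/L = 0.0325 mg/L.
After input A: C = (11.4·0.0325 + 0.24·1.1) / 11.64 = 0.05451 mg/L.
After input B: C = (11.64·0.05451 + 0.27·1.5) / 11.91 = 0.08728 mg/L.

0.0873 mg/L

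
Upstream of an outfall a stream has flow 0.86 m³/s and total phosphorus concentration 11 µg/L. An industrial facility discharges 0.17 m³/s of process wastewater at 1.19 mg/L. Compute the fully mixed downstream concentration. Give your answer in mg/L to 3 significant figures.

0.206 mg/L

11 µg/L = 0.011 mg/L.
Flow-weighted mixing gives C = (0.17·1.19 + 0.86·0.011) / (0.17 + 0.86) = 0.2118/1.03 = 0.2056 mg/L.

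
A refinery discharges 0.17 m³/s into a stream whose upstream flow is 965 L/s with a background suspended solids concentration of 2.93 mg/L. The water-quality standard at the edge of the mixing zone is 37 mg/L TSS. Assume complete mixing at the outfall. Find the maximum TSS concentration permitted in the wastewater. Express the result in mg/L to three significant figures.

965 L/s = 0.965 m³/s.
Mass balance: 37·1.135 = 0.17·Cₑ + 0.965·2.93.
Cₑ = (41.99 − 2.827) / 0.17 = 230.4 mg/L.

230 mg/L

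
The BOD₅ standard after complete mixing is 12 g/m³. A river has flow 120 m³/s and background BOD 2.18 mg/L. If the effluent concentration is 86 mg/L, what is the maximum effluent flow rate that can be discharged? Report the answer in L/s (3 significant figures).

15900 L/s

Mass balance at complete mixing: C_std·(Q_w + Q_r) = Q_w·C_e + Q_r·C_b.
Rearranging, Q_w = Q_r·(C_std − C_b)/(C_e − C_std) = 120·(12 − 2.18) / (86 − 12) = 15.92 m³/s.
= 1.592e+04 L/s.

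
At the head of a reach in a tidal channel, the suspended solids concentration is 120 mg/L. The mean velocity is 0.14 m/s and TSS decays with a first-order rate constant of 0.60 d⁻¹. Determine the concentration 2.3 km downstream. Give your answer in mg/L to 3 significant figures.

Travel time t = 2.3 km / 0.14 m/s = 2300/0.14 = 1.643e+04 s = 0.1901 d.
First-order decay: C = 120·exp(−0.60·0.1901) = 120·0.8922 = 107.1 mg/L.

107 mg/L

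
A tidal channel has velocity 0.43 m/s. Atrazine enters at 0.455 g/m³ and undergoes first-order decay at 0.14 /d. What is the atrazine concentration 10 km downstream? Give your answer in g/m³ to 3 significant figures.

0.438 g/m³

Travel time t = 10 km / 0.43 m/s = 1e+04/0.43 = 2.326e+04 s = 0.2692 d.
First-order decay: C = 0.455·exp(−0.14·0.2692) = 0.455·0.963 = 0.4382 g/m³.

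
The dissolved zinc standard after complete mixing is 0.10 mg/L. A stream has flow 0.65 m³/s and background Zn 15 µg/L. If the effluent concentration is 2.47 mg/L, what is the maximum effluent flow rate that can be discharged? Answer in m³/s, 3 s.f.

0.0233 m³/s

15 µg/L = 0.015 mg/L.
Mass balance at complete mixing: C_std·(Q_w + Q_r) = Q_w·C_e + Q_r·C_b.
Rearranging, Q_w = Q_r·(C_std − C_b)/(C_e − C_std) = 0.65·(0.1 − 0.015) / (2.47 − 0.1) = 0.02331 m³/s.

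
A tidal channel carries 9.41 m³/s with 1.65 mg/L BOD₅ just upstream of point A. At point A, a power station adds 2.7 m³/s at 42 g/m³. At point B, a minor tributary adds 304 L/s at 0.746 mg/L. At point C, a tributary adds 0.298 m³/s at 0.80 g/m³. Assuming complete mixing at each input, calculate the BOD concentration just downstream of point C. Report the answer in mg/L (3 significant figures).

10.2 mg/L

After input A: C = (9.41·1.65 + 2.7·42) / 12.11 = 10.65 mg/L.
304 L/s = 0.304 m³/s.
After input B: C = (12.11·10.65 + 0.304·0.746) / 12.41 = 10.4 mg/L.
After input C: C = (12.41·10.4 + 0.298·0.8) / 12.71 = 10.18 mg/L.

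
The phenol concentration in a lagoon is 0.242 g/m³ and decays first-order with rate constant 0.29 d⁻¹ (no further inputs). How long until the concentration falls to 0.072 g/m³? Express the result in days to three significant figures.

4.18 d

t = ln(C₀/C)/k = ln(0.242/0.072)/0.29 = 1.212/0.29 = 4.18 d.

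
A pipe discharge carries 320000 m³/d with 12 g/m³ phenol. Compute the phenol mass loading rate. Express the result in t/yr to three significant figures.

320000 m³/d = 3.704 m³/s.
Mass flux = Q·C = 3.704 m³/s × 12 g/m³ = 44.44 g/s.
= 44.44 g/s × 31.56 = 1403 t/yr.

1400 t/yr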